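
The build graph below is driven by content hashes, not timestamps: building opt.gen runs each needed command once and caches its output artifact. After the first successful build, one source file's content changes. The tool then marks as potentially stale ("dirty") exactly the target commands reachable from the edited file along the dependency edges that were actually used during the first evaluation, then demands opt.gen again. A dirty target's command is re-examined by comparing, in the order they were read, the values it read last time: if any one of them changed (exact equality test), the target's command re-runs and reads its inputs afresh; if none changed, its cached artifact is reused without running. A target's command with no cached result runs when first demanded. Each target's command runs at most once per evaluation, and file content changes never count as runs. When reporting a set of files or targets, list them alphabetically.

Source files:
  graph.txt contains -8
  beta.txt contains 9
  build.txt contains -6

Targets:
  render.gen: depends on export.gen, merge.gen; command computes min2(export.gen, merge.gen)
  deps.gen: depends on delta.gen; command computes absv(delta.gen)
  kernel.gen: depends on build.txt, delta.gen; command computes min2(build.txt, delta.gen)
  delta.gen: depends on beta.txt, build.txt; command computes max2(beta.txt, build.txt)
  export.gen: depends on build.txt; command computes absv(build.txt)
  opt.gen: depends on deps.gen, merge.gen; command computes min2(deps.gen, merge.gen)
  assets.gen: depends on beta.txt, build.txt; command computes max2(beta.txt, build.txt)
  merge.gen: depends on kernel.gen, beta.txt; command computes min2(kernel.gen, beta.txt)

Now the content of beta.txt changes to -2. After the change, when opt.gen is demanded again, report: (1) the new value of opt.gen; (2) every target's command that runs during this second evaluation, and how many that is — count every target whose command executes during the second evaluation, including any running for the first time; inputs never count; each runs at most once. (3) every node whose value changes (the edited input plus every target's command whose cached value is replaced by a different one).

opt.gen now evaluates to -6.
Run set: delta.gen, deps.gen, kernel.gen, merge.gen, opt.gen (5 run).
Changed values: beta.txt, delta.gen, deps.gen.

Initial pass — values computed on the first demand:
  delta.gen = max2(9, -6) = 9
  deps.gen = absv(9) = 9
  kernel.gen = min2(-6, 9) = -6
  merge.gen = min2(-6, 9) = -6
  opt.gen = min2(9, -6) = -6

Second demand — change propagation:
  delta.gen: re-runs because beta.txt 9->-2; new result -2.
  deps.gen: re-runs because delta.gen 9->-2; new result 2.
  kernel.gen: re-runs because delta.gen 9->-2; new result -6 (unchanged).
  merge.gen: re-runs because beta.txt 9->-2; new result -6 (unchanged).
  opt.gen: re-runs because deps.gen 9->2; new result -6 (unchanged).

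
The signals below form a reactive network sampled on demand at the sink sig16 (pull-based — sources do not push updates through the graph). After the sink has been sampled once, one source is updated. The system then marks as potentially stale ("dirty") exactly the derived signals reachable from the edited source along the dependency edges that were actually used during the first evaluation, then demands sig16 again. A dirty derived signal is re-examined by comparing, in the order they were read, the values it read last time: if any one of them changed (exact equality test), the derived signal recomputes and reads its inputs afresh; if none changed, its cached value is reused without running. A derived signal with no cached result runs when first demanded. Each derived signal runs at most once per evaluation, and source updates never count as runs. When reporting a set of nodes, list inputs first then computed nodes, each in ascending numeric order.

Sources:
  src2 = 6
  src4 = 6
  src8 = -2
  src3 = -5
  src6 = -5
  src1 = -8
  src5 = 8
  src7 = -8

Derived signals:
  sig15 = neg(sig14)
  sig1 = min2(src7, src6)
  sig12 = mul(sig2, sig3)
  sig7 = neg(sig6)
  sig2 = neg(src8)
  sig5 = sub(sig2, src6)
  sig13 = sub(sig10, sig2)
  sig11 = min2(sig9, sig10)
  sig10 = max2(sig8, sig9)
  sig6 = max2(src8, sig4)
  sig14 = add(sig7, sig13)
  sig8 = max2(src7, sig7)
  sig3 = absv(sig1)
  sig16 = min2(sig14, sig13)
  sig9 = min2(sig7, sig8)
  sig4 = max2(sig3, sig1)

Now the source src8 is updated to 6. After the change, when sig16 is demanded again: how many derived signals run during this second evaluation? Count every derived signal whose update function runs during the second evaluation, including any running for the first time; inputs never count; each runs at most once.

Run set: sig2, sig6, sig13, sig14, sig16 (5 run).
The important point: at sig7 every value read last time is unchanged, so the dirty flag clears without a run.

Initial pass — values computed on the first demand:
  sig1 = min2(-8, -5) = -8
  sig2 = neg(-2) = 2
  sig3 = absv(-8) = 8
  sig4 = max2(8, -8) = 8
  sig6 = max2(-2, 8) = 8
  sig7 = neg(8) = -8
  sig8 = max2(-8, -8) = -8
  sig9 = min2(-8, -8) = -8
  sig10 = max2(-8, -8) = -8
  sig13 = sub(-8, 2) = -10
  sig14 = add(-8, -10) = -18
  sig16 = min2(-18, -10) = -18

Second demand — change propagation:
  sig2: re-runs because src8 -2->6; new result -6.
  sig6: re-runs because src8 -2->6; new result 8 (unchanged).
  sig7: re-examined; everything it read last time is the same (sig6 unchanged) — cache -8 kept, no run.
  sig8: re-examined; everything it read last time is the same (src7 unchanged, sig7 unchanged) — cache -8 kept, no run.
  sig9: re-examined; everything it read last time is the same (sig7 unchanged, sig8 unchanged) — cache -8 kept, no run.
  sig10: re-examined; everything it read last time is the same (sig8 unchanged, sig9 unchanged) — cache -8 kept, no run.
  sig13: re-runs because sig2 2->-6; new result -2.
  sig14: re-runs because sig13 -10->-2; new result -10.
  sig16: re-runs because sig14 -18->-10; sig13 -10->-2; new result -10.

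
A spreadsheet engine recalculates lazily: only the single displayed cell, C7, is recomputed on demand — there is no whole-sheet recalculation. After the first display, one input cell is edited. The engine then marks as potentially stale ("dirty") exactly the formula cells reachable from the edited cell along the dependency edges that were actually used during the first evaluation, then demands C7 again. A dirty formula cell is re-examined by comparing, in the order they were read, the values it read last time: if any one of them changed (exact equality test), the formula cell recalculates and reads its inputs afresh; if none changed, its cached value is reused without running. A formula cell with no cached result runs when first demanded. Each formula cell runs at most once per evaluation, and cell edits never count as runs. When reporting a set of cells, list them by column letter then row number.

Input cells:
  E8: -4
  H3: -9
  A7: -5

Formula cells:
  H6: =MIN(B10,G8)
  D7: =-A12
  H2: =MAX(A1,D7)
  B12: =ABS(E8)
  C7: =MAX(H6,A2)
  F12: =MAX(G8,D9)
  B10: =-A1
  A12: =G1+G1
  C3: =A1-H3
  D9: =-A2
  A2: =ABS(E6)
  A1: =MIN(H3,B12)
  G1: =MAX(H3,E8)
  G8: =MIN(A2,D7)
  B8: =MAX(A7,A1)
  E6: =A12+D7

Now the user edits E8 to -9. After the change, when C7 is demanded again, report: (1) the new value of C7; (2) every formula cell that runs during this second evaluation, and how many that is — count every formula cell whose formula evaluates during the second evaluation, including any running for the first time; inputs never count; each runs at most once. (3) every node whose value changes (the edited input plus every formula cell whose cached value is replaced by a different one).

First evaluation (everything demanded from the output):
  B12 = ABS(-4) = 4
  A1 = MIN(-9, 4) = -9
  B10 = -(-9) = 9
  G1 = MAX(-9, -4) = -4
  A12 = -4 + -4 = -8
  D7 = -(-8) = 8
  E6 = -8 + 8 = 0
  A2 = ABS(0) = 0
  G8 = MIN(0, 8) = 0
  H6 = MIN(9, 0) = 0
  C7 = MAX(0, 0) = 0

Propagation after the edit:
  B12: runs — E8 -4->-9; result 9.
  A1: runs — B12 4->9; result -9 (same value as before).
  B10: checked — values it read are unchanged (A1 unchanged); reused cached 9 without running.
  G1: runs — E8 -4->-9; result -9.
  A12: runs — G1 -4->-9; G1 -4->-9; result -18.
  D7: runs — A12 -8->-18; result 18.
  E6: runs — A12 -8->-18; D7 8->18; result 0 (same value as before).
  A2: checked — values it read are unchanged (E6 unchanged); reused cached 0 without running.
  G8: runs — D7 8->18; result 0 (same value as before).
  H6: checked — values it read are unchanged (B10 unchanged, G8 unchanged); reused cached 0 without running.
  C7: checked — values it read are unchanged (H6 unchanged, A2 unchanged); reused cached 0 without running.

Key observation: the cutoff stops propagation at B10 — its inputs' values are unchanged, so it reuses its cache.

New value of C7: 0.
Formula cells that run: A1, A12, B12, D7, E6, G1, G8 — 7 in total.
Values that change: A12, B12, D7, E8, G1.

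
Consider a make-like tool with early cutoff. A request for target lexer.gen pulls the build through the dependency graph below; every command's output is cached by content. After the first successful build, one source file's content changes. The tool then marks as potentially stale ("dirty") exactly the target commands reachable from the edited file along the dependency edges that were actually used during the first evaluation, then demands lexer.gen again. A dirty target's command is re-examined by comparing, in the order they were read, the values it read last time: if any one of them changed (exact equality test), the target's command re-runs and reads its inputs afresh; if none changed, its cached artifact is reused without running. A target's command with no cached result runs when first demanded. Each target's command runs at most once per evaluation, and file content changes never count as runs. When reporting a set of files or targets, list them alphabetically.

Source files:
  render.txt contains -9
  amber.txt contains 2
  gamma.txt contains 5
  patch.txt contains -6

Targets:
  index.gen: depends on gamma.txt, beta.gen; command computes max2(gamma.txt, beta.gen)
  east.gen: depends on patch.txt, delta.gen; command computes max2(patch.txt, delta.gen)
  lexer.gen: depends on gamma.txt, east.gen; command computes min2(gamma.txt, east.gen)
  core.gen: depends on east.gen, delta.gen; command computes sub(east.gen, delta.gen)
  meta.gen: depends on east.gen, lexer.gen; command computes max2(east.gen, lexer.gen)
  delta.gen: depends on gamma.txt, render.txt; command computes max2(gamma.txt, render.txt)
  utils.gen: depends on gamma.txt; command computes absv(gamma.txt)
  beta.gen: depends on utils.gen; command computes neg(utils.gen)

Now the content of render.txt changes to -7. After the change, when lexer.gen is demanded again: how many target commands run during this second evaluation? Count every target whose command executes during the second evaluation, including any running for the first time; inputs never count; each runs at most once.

First demand of the output computes:
  delta.gen = max2(5, -9) = 5
  east.gen = max2(-6, 5) = 5
  lexer.gen = min2(5, 5) = 5

After the edit, cleaning proceeds:
  delta.gen: a read changed (render.txt -9->-7) — executes, giving 5 — identical to its old value.
  east.gen: dirty, but its reads are unchanged (patch.txt unchanged, delta.gen unchanged); cached 5 stands.
  lexer.gen: dirty, but its reads are unchanged (gamma.txt unchanged, east.gen unchanged); cached 5 stands.

Note the absorption at delta.gen: it re-runs yet its value is the same, leaving the output's value untouched.

1 target commands run: delta.gen.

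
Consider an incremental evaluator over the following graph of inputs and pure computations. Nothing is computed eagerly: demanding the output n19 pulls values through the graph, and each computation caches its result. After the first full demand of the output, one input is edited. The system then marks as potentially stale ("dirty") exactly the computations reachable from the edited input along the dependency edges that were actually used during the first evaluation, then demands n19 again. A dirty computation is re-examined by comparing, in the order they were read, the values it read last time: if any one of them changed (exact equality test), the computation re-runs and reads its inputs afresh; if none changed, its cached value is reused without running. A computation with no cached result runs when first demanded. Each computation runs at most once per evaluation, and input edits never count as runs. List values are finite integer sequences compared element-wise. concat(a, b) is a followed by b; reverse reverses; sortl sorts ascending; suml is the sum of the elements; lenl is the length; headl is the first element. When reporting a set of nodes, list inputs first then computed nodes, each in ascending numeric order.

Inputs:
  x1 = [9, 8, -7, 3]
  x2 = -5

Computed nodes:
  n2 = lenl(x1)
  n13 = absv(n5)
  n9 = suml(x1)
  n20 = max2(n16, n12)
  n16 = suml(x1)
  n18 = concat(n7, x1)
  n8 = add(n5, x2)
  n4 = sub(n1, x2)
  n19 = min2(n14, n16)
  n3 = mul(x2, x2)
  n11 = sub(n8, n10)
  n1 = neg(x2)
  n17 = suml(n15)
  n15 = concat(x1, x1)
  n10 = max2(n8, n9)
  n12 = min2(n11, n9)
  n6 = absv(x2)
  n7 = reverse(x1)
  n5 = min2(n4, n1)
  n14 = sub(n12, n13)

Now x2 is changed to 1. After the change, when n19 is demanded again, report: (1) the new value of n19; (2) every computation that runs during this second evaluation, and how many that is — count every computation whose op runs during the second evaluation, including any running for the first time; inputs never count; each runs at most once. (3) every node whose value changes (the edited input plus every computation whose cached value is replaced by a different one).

Initial pass — values computed on the first demand:
  n1 = neg(-5) = 5
  n4 = sub(5, -5) = 10
  n5 = min2(10, 5) = 5
  n8 = add(5, -5) = 0
  n9 = suml([9, 8, -7, 3]) = 13
  n10 = max2(0, 13) = 13
  n11 = sub(0, 13) = -13
  n12 = min2(-13, 13) = -13
  n13 = absv(5) = 5
  n14 = sub(-13, 5) = -18
  n16 = suml([9, 8, -7, 3]) = 13
  n19 = min2(-18, 13) = -18

Second demand — change propagation:
  n1: re-runs because x2 -5->1; new result -1.
  n4: re-runs because n1 5->-1; x2 -5->1; new result -2.
  n5: re-runs because n4 10->-2; n1 5->-1; new result -2.
  n8: re-runs because n5 5->-2; x2 -5->1; new result -1.
  n10: re-runs because n8 0->-1; new result 13 (unchanged).
  n11: re-runs because n8 0->-1; new result -14.
  n12: re-runs because n11 -13->-14; new result -14.
  n13: re-runs because n5 5->-2; new result 2.
  n14: re-runs because n12 -13->-14; n13 5->2; new result -16.
  n19: re-runs because n14 -18->-16; new result -16.

n19 now evaluates to -16.
Run set: n1, n4, n5, n8, n10, n11, n12, n13, n14, n19 (10 run).
Changed values: x2, n1, n4, n5, n8, n11, n12, n13, n14, n19.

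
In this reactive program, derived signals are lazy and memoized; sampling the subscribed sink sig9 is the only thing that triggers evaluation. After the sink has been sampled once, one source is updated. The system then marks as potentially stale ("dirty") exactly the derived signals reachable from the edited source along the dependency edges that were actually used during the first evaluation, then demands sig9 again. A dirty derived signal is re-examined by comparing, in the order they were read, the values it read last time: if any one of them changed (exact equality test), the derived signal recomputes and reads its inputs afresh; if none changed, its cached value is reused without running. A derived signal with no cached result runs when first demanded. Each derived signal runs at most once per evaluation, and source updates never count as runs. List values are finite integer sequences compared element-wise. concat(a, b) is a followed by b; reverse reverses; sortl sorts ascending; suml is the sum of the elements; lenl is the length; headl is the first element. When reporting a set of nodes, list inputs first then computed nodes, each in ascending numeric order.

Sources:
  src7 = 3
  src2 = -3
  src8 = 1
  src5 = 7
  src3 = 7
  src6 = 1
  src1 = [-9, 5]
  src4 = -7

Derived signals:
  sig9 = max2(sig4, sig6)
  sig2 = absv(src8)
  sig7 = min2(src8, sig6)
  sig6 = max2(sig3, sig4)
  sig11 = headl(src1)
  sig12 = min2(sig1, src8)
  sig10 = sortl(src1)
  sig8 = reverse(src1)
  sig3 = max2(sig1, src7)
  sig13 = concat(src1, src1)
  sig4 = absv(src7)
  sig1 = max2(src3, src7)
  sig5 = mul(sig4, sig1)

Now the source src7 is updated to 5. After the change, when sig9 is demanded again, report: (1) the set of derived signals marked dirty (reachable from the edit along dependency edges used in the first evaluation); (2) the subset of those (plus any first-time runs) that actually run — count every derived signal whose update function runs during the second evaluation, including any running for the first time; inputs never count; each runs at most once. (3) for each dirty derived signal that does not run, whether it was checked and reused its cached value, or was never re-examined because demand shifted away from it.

The edit dirties: sig1, sig3, sig4, sig6, sig9.
5 derived signals run: sig1, sig3, sig4, sig6, sig9.
No dirty derived signal escaped a run.

First demand of the output computes:
  sig1 = max2(7, 3) = 7
  sig3 = max2(7, 3) = 7
  sig4 = absv(3) = 3
  sig6 = max2(7, 3) = 7
  sig9 = max2(3, 7) = 7

After the edit, cleaning proceeds:
  sig1: a read changed (src7 3->5) — executes, giving 7 — identical to its old value.
  sig3: a read changed (src7 3->5) — executes, giving 7 — identical to its old value.
  sig4: a read changed (src7 3->5) — executes, giving 5.
  sig6: a read changed (sig4 3->5) — executes, giving 7 — identical to its old value.
  sig9: a read changed (sig4 3->5) — executes, giving 7 — identical to its old value.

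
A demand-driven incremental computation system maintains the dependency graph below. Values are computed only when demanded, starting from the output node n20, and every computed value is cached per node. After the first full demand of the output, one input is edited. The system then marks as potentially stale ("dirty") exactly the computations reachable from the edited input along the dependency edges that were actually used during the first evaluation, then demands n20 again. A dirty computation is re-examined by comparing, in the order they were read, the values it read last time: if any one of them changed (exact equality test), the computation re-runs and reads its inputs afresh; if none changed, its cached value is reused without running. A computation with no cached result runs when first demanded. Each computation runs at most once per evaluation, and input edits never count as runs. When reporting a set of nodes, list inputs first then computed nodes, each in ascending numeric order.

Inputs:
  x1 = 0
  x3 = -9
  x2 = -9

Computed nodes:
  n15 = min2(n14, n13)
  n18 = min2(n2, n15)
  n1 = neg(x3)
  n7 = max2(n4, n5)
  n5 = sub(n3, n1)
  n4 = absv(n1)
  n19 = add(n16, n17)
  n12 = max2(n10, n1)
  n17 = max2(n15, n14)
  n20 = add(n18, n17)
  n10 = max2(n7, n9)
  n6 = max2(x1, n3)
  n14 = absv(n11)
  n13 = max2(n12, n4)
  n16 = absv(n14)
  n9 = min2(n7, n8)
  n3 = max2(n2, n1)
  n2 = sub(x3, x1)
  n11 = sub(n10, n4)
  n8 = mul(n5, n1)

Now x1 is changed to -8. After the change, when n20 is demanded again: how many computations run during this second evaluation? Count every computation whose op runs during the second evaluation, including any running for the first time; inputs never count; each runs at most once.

Computations that run: n2, n3, n18, n20 — 4 in total.
Key observation: the cutoff stops propagation at n5 — its inputs' values are unchanged, so it reuses its cache.

First evaluation (everything demanded from the output):
  n1 = neg(-9) = 9
  n2 = sub(-9, 0) = -9
  n3 = max2(-9, 9) = 9
  n4 = absv(9) = 9
  n5 = sub(9, 9) = 0
  n7 = max2(9, 0) = 9
  n8 = mul(0, 9) = 0
  n9 = min2(9, 0) = 0
  n10 = max2(9, 0) = 9
  n11 = sub(9, 9) = 0
  n12 = max2(9, 9) = 9
  n13 = max2(9, 9) = 9
  n14 = absv(0) = 0
  n15 = min2(0, 9) = 0
  n17 = max2(0, 0) = 0
  n18 = min2(-9, 0) = -9
  n20 = add(-9, 0) = -9

Propagation after the edit:
  n2: runs — x1 0->-8; result -1.
  n3: runs — n2 -9->-1; result 9 (same value as before).
  n5: checked — values it read are unchanged (n3 unchanged, n1 unchanged); reused cached 0 without running.
  n7: checked — values it read are unchanged (n4 unchanged, n5 unchanged); reused cached 9 without running.
  n8: checked — values it read are unchanged (n5 unchanged, n1 unchanged); reused cached 0 without running.
  n9: checked — values it read are unchanged (n7 unchanged, n8 unchanged); reused cached 0 without running.
  n10: checked — values it read are unchanged (n7 unchanged, n9 unchanged); reused cached 9 without running.
  n11: checked — values it read are unchanged (n10 unchanged, n4 unchanged); reused cached 0 without running.
  n12: checked — values it read are unchanged (n10 unchanged, n1 unchanged); reused cached 9 without running.
  n13: checked — values it read are unchanged (n12 unchanged, n4 unchanged); reused cached 9 without running.
  n14: checked — values it read are unchanged (n11 unchanged); reused cached 0 without running.
  n15: checked — values it read are unchanged (n14 unchanged, n13 unchanged); reused cached 0 without running.
  n17: checked — values it read are unchanged (n15 unchanged, n14 unchanged); reused cached 0 without running.
  n18: runs — n2 -9->-1; result -1.
  n20: runs — n18 -9->-1; result -1.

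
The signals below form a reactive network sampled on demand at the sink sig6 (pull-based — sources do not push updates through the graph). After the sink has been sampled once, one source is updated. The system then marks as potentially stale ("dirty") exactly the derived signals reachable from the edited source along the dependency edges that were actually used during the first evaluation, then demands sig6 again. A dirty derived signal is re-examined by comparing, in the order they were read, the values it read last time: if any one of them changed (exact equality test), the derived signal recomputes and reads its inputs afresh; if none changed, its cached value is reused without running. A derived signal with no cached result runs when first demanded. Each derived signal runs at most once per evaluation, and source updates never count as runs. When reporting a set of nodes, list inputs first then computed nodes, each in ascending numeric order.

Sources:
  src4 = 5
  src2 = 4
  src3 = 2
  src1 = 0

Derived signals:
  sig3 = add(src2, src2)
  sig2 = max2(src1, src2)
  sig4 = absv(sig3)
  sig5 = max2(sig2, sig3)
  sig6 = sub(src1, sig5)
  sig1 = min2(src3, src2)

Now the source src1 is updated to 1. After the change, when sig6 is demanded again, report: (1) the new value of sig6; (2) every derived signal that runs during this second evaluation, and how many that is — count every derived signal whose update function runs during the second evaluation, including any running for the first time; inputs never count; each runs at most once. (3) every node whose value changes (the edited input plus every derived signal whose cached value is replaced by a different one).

sig6 now evaluates to -7.
Run set: sig2, sig6 (2 run).
Changed values: src1, sig6.
The important point: at sig5 every value read last time is unchanged, so the dirty flag clears without a run.

Initial pass — values computed on the first demand:
  sig2 = max2(0, 4) = 4
  sig3 = add(4, 4) = 8
  sig5 = max2(4, 8) = 8
  sig6 = sub(0, 8) = -8

Second demand — change propagation:
  sig2: re-runs because src1 0->1; new result 4 (unchanged).
  sig5: re-examined; everything it read last time is the same (sig2 unchanged, sig3 unchanged) — cache 8 kept, no run.
  sig6: re-runs because src1 0->1; new result -7.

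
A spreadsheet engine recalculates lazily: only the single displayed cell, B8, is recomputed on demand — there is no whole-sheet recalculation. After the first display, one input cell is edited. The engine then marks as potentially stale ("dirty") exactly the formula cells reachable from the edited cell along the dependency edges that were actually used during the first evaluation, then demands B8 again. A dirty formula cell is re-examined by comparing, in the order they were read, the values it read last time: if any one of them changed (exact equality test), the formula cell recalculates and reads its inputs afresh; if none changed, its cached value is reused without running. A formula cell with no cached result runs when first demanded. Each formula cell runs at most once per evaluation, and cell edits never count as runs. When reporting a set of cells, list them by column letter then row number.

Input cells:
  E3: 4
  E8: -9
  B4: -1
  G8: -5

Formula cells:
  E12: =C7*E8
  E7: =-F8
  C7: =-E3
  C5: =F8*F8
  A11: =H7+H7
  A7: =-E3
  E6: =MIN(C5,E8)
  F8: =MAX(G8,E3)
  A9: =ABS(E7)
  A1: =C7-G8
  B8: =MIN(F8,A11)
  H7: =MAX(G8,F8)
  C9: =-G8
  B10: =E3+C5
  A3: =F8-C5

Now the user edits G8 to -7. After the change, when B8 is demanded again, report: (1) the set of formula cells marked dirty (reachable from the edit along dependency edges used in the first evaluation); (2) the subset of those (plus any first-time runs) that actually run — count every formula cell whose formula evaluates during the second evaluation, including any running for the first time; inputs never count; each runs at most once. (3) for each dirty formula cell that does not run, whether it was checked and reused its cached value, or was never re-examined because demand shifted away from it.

First evaluation (everything demanded from the output):
  F8 = MAX(-5, 4) = 4
  H7 = MAX(-5, 4) = 4
  A11 = 4 + 4 = 8
  B8 = MIN(4, 8) = 4

Propagation after the edit:
  F8: runs — G8 -5->-7; result 4 (same value as before).
  H7: runs — G8 -5->-7; result 4 (same value as before).
  A11: checked — values it read are unchanged (H7 unchanged, H7 unchanged); reused cached 8 without running.
  B8: checked — values it read are unchanged (F8 unchanged, A11 unchanged); reused cached 4 without running.

Key observation: the cutoff stops propagation at A11 — its inputs' values are unchanged, so it reuses its cache.

Marked dirty: A11, B8, F8, H7.
Formula cells that run: F8, H7 — 2 in total.
Checked but reused from cache: A11, B8.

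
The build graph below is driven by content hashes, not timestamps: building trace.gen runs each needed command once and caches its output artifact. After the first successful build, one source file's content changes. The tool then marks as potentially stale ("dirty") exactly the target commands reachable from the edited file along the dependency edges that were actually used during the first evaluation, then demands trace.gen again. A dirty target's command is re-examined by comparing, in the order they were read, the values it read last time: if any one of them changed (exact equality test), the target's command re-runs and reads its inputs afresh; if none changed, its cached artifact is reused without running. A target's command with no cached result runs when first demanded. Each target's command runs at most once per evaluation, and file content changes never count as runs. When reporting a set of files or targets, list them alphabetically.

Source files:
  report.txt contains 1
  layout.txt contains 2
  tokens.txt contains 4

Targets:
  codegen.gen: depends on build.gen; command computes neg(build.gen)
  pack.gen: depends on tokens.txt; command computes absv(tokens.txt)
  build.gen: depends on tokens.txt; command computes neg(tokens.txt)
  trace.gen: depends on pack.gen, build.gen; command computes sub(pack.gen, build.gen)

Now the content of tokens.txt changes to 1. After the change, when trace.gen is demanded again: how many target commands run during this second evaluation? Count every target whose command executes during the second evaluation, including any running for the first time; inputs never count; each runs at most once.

Initial pass — values computed on the first demand:
  build.gen = neg(4) = -4
  pack.gen = absv(4) = 4
  trace.gen = sub(4, -4) = 8

Second demand — change propagation:
  build.gen: re-runs because tokens.txt 4->1; new result -1.
  pack.gen: re-runs because tokens.txt 4->1; new result 1.
  trace.gen: re-runs because pack.gen 4->1; build.gen -4->-1; new result 2.

Run set: build.gen, pack.gen, trace.gen (3 run).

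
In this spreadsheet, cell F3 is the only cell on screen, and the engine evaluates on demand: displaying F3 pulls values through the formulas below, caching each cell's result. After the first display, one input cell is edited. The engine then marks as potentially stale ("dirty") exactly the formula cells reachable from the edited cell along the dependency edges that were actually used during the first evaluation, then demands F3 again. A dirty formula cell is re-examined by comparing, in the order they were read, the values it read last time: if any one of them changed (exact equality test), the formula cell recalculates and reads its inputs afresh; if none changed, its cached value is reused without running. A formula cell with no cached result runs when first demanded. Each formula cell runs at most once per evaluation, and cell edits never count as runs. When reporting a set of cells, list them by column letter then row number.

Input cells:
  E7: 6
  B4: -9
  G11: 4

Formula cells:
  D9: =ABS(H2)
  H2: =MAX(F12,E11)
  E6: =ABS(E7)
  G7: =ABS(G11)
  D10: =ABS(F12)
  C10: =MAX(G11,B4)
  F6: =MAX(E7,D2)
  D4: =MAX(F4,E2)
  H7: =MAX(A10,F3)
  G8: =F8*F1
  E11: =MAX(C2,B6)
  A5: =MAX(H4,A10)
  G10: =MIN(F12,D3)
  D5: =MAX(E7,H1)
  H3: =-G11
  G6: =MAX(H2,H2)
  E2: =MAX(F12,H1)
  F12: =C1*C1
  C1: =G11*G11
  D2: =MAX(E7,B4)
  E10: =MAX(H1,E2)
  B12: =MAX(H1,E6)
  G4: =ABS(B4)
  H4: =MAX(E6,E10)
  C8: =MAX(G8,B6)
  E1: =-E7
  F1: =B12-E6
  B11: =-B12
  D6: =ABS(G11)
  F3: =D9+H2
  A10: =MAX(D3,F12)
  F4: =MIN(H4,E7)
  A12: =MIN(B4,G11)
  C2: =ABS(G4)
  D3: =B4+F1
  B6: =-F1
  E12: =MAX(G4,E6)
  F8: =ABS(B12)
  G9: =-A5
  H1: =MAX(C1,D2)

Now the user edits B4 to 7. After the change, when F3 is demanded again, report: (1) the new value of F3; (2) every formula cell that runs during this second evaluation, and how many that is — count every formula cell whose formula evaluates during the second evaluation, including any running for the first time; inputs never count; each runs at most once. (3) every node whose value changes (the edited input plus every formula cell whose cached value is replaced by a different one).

F3 now evaluates to 512.
Run set: C2, D2, E11, G4, H1, H2 (6 run).
Changed values: B4, C2, D2, E11, G4.
The important point: at B12 every value read last time is unchanged, so the dirty flag clears without a run.

Initial pass — values computed on the first demand:
  C1 = 4 * 4 = 16
  D2 = MAX(6, -9) = 6
  E6 = ABS(6) = 6
  F12 = 16 * 16 = 256
  G4 = ABS(-9) = 9
  C2 = ABS(9) = 9
  H1 = MAX(16, 6) = 16
  B12 = MAX(16, 6) = 16
  F1 = 16 - 6 = 10
  B6 = -(10) = -10
  E11 = MAX(9, -10) = 9
  H2 = MAX(256, 9) = 256
  D9 = ABS(256) = 256
  F3 = 256 + 256 = 512

Second demand — change propagation:
  D2: re-runs because B4 -9->7; new result 7.
  G4: re-runs because B4 -9->7; new result 7.
  C2: re-runs because G4 9->7; new result 7.
  H1: re-runs because D2 6->7; new result 16 (unchanged).
  B12: re-examined; everything it read last time is the same (H1 unchanged, E6 unchanged) — cache 16 kept, no run.
  F1: re-examined; everything it read last time is the same (B12 unchanged, E6 unchanged) — cache 10 kept, no run.
  B6: re-examined; everything it read last time is the same (F1 unchanged) — cache -10 kept, no run.
  E11: re-runs because C2 9->7; new result 7.
  H2: re-runs because E11 9->7; new result 256 (unchanged).
  D9: re-examined; everything it read last time is the same (H2 unchanged) — cache 256 kept, no run.
  F3: re-examined; everything it read last time is the same (D9 unchanged, H2 unchanged) — cache 512 kept, no run.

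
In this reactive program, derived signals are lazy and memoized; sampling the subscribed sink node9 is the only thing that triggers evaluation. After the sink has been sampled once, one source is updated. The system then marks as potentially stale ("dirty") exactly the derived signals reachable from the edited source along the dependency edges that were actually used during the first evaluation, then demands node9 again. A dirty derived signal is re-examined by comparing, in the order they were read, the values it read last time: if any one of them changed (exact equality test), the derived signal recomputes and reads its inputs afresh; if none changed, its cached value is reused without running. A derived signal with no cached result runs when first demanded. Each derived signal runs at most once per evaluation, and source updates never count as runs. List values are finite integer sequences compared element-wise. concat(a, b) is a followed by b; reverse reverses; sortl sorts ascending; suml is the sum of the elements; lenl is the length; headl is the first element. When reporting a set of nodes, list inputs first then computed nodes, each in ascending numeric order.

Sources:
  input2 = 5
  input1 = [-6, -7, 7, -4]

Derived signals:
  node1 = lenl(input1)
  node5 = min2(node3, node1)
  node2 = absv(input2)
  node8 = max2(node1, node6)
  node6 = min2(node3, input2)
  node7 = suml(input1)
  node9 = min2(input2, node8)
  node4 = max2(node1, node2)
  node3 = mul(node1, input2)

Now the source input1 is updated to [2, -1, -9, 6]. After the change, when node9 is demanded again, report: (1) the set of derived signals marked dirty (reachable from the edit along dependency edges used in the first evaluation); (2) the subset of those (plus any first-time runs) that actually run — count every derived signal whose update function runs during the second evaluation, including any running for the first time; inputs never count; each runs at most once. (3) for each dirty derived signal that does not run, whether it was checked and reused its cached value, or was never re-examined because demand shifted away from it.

First demand of the output computes:
  node1 = lenl([-6, -7, 7, -4]) = 4
  node3 = mul(4, 5) = 20
  node6 = min2(20, 5) = 5
  node8 = max2(4, 5) = 5
  node9 = min2(5, 5) = 5

After the edit, cleaning proceeds:
  node1: a read changed (input1 [-6, -7, 7, -4]->[2, -1, -9, 6]) — executes, giving 4 — identical to its old value.
  node3: dirty, but its reads are unchanged (node1 unchanged, input2 unchanged); cached 20 stands.
  node6: dirty, but its reads are unchanged (node3 unchanged, input2 unchanged); cached 5 stands.
  node8: dirty, but its reads are unchanged (node1 unchanged, node6 unchanged); cached 5 stands.
  node9: dirty, but its reads are unchanged (input2 unchanged, node8 unchanged); cached 5 stands.

Note the absorption at node1: it re-runs yet its value is the same, leaving the output's value untouched.

The edit dirties: node1, node3, node6, node8, node9.
1 derived signals run: node1.
Cache hits after checking: node3, node6, node8, node9.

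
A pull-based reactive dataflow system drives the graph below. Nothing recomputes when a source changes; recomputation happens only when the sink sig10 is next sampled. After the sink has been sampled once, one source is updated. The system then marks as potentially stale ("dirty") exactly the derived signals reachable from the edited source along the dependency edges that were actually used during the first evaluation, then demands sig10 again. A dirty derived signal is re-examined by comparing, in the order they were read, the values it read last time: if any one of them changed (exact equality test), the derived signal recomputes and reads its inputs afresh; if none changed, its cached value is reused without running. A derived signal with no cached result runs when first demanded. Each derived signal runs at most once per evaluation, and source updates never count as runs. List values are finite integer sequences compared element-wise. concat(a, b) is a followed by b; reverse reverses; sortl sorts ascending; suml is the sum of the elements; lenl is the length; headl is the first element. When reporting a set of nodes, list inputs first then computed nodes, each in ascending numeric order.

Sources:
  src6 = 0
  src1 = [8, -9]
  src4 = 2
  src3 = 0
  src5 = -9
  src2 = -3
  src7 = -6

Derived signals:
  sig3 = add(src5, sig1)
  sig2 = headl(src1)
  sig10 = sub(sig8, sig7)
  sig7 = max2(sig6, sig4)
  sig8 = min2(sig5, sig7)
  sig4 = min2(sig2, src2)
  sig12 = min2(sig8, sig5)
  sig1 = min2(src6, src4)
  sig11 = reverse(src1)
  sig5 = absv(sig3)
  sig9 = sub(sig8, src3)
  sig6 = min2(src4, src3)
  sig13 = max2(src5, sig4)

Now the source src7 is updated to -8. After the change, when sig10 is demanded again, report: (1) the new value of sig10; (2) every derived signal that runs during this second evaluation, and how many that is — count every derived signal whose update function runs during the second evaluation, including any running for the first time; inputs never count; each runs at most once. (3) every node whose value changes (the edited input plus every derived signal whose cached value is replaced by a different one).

First evaluation (everything demanded from the output):
  sig1 = min2(0, 2) = 0
  sig2 = headl([8, -9]) = 8
  sig3 = add(-9, 0) = -9
  sig4 = min2(8, -3) = -3
  sig5 = absv(-9) = 9
  sig6 = min2(2, 0) = 0
  sig7 = max2(0, -3) = 0
  sig8 = min2(9, 0) = 0
  sig10 = sub(0, 0) = 0

Propagation after the edit:
  src7 feeds no computation that the output demands — nothing is marked dirty and nothing runs.

Key observation: src7 is never demanded by the output, so the edit triggers no recomputation at all.

New value of sig10: 0.
Derived signals that run: none — 0 in total.
Values that change: src7.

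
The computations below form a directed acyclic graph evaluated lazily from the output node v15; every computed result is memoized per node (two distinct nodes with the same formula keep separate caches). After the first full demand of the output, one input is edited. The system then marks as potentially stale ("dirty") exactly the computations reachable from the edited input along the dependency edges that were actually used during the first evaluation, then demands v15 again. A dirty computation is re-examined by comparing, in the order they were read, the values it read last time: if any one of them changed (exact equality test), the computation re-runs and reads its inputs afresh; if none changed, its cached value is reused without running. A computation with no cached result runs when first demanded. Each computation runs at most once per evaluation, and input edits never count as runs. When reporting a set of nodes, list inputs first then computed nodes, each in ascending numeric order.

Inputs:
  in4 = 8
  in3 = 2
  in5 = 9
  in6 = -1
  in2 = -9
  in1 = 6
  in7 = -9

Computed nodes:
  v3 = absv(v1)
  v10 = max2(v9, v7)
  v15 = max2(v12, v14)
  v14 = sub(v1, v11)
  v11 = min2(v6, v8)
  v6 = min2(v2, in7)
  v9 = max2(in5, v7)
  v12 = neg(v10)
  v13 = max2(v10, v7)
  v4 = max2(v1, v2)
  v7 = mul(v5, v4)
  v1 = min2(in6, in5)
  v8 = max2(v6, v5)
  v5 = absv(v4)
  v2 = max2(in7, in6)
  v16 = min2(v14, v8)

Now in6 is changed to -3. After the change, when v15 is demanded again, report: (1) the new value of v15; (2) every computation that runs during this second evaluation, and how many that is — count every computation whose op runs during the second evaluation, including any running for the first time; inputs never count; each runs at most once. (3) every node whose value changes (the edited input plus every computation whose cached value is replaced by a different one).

First demand of the output computes:
  v1 = min2(-1, 9) = -1
  v2 = max2(-9, -1) = -1
  v4 = max2(-1, -1) = -1
  v5 = absv(-1) = 1
  v6 = min2(-1, -9) = -9
  v7 = mul(1, -1) = -1
  v8 = max2(-9, 1) = 1
  v9 = max2(9, -1) = 9
  v10 = max2(9, -1) = 9
  v11 = min2(-9, 1) = -9
  v12 = neg(9) = -9
  v14 = sub(-1, -9) = 8
  v15 = max2(-9, 8) = 8

After the edit, cleaning proceeds:
  v1: a read changed (in6 -1->-3) — executes, giving -3.
  v2: a read changed (in6 -1->-3) — executes, giving -3.
  v4: a read changed (v1 -1->-3; v2 -1->-3) — executes, giving -3.
  v5: a read changed (v4 -1->-3) — executes, giving 3.
  v6: a read changed (v2 -1->-3) — executes, giving -9 — identical to its old value.
  v7: a read changed (v5 1->3; v4 -1->-3) — executes, giving -9.
  v8: a read changed (v5 1->3) — executes, giving 3.
  v9: a read changed (v7 -1->-9) — executes, giving 9 — identical to its old value.
  v10: a read changed (v7 -1->-9) — executes, giving 9 — identical to its old value.
  v11: a read changed (v8 1->3) — executes, giving -9 — identical to its old value.
  v12: dirty, but its reads are unchanged (v10 unchanged); cached -9 stands.
  v14: a read changed (v1 -1->-3) — executes, giving 6.
  v15: a read changed (v14 8->6) — executes, giving 6.

Note where the cutoff bites: v12 is checked, finds nothing changed, and keeps its cache.

Demanding v15 again yields 6.
12 computations run: v1, v2, v4, v5, v6, v7, v8, v9, v10, v11, v14, v15.
The nodes whose values change: in6, v1, v2, v4, v5, v7, v8, v14, v15.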